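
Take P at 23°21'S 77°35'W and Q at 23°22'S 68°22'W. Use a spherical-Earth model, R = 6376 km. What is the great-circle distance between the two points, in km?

cos σ = sin φ₁ sin φ₂ + cos φ₁ cos φ₂ cos Δλ
      = sin(-23.35°)sin(-23.37°) + cos(-23.35°)cos(-23.37°)cos(9.22°) = 0.9891
σ = 8.460° → d = Rσ = 6376·0.14765 = 941 km

941 km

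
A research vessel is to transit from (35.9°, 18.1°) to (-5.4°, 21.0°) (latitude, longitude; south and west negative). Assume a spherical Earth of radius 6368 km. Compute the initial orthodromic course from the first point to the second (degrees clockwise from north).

175.6°

N = sin Δλ·cos φ₂ = +0.0504;  D = cos φ₁ sin φ₂ − sin φ₁ cos φ₂ cos Δλ = -0.6593
initial course = atan2(N, D) = 175.63°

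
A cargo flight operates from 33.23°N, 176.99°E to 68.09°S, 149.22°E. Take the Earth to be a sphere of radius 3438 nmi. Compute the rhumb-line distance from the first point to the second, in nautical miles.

Rhumb course C = atan2(Δλ, Δψ) with Δψ = ln[tan(π/4+φ₂/2)/tan(π/4+φ₁/2)] = -2.2577, Δλ = -0.4847 → C = 192.12°
d = R·|Δφ| / |cos C| = 3438·1.76837 / 0.97772 = 6218 nmi

6218 nmi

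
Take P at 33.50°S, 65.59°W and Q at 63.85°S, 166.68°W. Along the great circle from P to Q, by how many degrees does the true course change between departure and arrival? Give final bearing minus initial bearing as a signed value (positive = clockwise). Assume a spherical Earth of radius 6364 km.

+86.8°

Initial bearing θ₁ = atan2(sin Δλ cos φ₂, cos φ₁ sin φ₂ − sin φ₁ cos φ₂ cos Δλ) = 208.54°
Final bearing θ₂ = (initial bearing from the destination back to the start) + 180° = 295.32°
Δθ = θ₂ − θ₁ = +86.8°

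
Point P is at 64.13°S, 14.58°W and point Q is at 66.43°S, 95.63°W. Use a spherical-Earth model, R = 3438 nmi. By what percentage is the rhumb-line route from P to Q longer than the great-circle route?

7.5%

Great circle: σ = 0.5513 rad → d_gc = Rσ = 1895.2 nmi
Rhumb: Δφ = -0.0401, Δλ = -1.4146, Δψ = -0.0961, q = Δφ/Δψ = 0.4179 → d_rh = R√(Δφ²+q²Δλ²) = 2037.0 nmi
Excess = (2037.0 − 1895.2) / 1895.2 = 141.8 / 1895.2 = 7.48% ≈ 7.5%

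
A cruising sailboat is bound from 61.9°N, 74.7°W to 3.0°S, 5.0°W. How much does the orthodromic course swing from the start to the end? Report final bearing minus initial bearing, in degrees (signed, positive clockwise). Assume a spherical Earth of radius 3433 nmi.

Initial bearing θ₁ = atan2(sin Δλ cos φ₂, cos φ₁ sin φ₂ − sin φ₁ cos φ₂ cos Δλ) = 109.42°
Final bearing θ₂ = (initial bearing from the destination back to the start) + 180° = 153.59°
Δθ = θ₂ − θ₁ = +44.2°

+44.2°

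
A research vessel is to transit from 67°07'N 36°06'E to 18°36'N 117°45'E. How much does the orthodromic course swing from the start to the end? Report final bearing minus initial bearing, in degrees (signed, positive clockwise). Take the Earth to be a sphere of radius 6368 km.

At departure: θ₁ = atan2(sin Δλ cos φ₂, cos φ₁ sin φ₂ − sin φ₁ cos φ₂ cos Δλ) = 90.17°
At arrival: θ₂ = atan2(sin Δλ cos φ₁, −cos φ₂ sin φ₁ + sin φ₂ cos φ₁ cos Δλ) = 155.78°
Δθ = θ₂ − θ₁ = +65.6°

+65.6°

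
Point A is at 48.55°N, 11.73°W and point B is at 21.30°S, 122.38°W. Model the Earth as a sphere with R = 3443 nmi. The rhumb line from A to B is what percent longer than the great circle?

2.0%

Great circle: σ = 2.0826 rad → d_gc = Rσ = 7170.5 nmi
Rhumb: Δφ = -1.2191, Δλ = -1.9312, Δψ = -1.3525, q = Δφ/Δψ = 0.9014 → d_rh = R√(Δφ²+q²Δλ²) = 7317.0 nmi
Excess = (7317.0 − 7170.5) / 7170.5 = 146.5 / 7170.5 = 2.04% ≈ 2.0%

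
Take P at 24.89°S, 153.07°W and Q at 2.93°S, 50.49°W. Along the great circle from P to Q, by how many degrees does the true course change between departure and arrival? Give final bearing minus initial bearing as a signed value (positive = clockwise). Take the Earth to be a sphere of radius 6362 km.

Initial bearing θ₁ = atan2(sin Δλ cos φ₂, cos φ₁ sin φ₂ − sin φ₁ cos φ₂ cos Δλ) = 98.05°
Final bearing θ₂ = (initial bearing from the destination back to the start) + 180° = 64.07°
Δθ = θ₂ − θ₁ = -34.0°

-34.0°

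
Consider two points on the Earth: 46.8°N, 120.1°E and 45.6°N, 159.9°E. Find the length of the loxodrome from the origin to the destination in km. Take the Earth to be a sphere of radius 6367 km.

3064 km

Δψ = ln[tan(π/4+φ₂/2)/tan(π/4+φ₁/2)] = -0.0303;  Δφ = -0.0209 rad,  Δλ = +0.6946 rad
q = Δφ/Δψ = 0.6921
d = R·√(Δφ² + q²Δλ²) = 6367·0.48122 = 3064 km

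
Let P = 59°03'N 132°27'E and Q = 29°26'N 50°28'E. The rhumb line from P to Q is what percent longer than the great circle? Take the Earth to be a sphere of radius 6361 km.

Great circle: σ = 1.0657 rad → d_gc = Rσ = 6778.8 km
Rhumb: Δφ = -0.5169, Δλ = -1.4309, Δψ = -0.7463, q = Δφ/Δψ = 0.6926 → d_rh = R√(Δφ²+q²Δλ²) = 7109.8 km
Excess = (7109.8 − 6778.8) / 6778.8 = 331.0 / 6778.8 = 4.88% ≈ 4.9%

4.9%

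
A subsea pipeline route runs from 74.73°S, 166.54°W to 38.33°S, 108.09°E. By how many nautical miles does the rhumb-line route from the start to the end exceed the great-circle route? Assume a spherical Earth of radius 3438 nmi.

222 nmi

Great circle: cos σ = sin φ₁ sin φ₂ + cos φ₁ cos φ₂ cos Δλ,  σ = 0.9084 rad → d_gc = 3123.2 nmi
Rhumb line: Δψ = +1.2842, q = Δφ/Δψ = 0.4947, d_rh = R√(Δφ²+q²Δλ²) = 3345.5 nmi
Excess = 3345.5 − 3123.2 = 222.3 ≈ 222 nmi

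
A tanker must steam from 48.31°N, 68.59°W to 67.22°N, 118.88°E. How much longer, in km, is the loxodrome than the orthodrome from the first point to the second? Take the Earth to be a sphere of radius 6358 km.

Great circle: cos σ = sin φ₁ sin φ₂ + cos φ₁ cos φ₂ cos Δλ,  σ = 1.1228 rad → d_gc = 7138.7 km
Rhumb line: Δψ = +0.6366, q = Δφ/Δψ = 0.5184, d_rh = R√(Δφ²+q²Δλ²) = 10144.9 km
Excess = 10144.9 − 7138.7 = 3006.2 ≈ 3006 km

3006 km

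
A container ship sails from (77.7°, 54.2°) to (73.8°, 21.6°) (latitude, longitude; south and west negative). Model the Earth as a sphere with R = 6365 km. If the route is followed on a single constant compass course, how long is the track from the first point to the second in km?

986 km

Rhumb course C = atan2(Δλ, Δψ) with Δψ = ln[tan(π/4+φ₂/2)/tan(π/4+φ₁/2)] = -0.2783, Δλ = -0.5690 → C = 243.94°
d = R·|Δφ| / |cos C| = 6365·0.06807 / 0.43932 = 986 km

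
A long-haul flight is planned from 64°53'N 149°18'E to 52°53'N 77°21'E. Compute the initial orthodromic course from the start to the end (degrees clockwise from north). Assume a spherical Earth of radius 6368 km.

N = sin Δλ·cos φ₂ = -0.5737;  D = cos φ₁ sin φ₂ − sin φ₁ cos φ₂ cos Δλ = +0.1692
initial course = atan2(N, D) = 286.43°

286.4°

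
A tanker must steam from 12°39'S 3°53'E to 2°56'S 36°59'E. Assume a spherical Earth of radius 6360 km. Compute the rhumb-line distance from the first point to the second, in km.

3792 km

Rhumb course C = atan2(Δλ, Δψ) with Δψ = ln[tan(π/4+φ₂/2)/tan(π/4+φ₁/2)] = +0.1714, Δλ = +0.5777 → C = 73.48°
d = R·|Δφ| / |cos C| = 6360·0.16959 / 0.28441 = 3792 km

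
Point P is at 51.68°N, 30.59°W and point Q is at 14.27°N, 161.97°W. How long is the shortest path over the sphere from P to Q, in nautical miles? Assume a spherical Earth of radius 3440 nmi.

6110 nmi

Haversine: a = sin²(Δφ/2)+cos φ₁ cos φ₂ sin²(Δλ/2) = 0.60193;  σ = 2·atan2(√a,√(1−a))
σ = 101.762° → d = Rσ = 3440·1.77609 = 6110 nmi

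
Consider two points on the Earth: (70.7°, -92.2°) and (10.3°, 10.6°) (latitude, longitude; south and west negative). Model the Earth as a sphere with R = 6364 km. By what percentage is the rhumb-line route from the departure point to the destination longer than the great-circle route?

7.8%

Great circle: σ = 1.4739 rad → d_gc = Rσ = 9380.1 km
Rhumb: Δφ = -1.0542, Δλ = +1.7942, Δψ = -1.5910, q = Δφ/Δψ = 0.6626 → d_rh = R√(Δφ²+q²Δλ²) = 10111.7 km
Excess = (10111.7 − 9380.1) / 9380.1 = 731.6 / 9380.1 = 7.80% ≈ 7.8%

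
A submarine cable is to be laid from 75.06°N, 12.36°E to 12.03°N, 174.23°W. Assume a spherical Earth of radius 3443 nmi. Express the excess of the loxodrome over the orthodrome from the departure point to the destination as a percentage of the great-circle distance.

Great circle: σ = 1.6199 rad → d_gc = Rσ = 5577.4 nmi
Rhumb: Δφ = -1.1001, Δλ = +3.0266, Δψ = -1.8201, q = Δφ/Δψ = 0.6044 → d_rh = R√(Δφ²+q²Δλ²) = 7349.3 nmi
Excess = (7349.3 − 5577.4) / 5577.4 = 1771.9 / 5577.4 = 31.77% ≈ 31.8%

31.8%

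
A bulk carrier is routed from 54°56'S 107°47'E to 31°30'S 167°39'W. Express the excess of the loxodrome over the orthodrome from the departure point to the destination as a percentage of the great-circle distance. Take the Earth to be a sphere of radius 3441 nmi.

Great circle: σ = 1.0769 rad → d_gc = Rσ = 3705.7 nmi
Rhumb: Δφ = +0.4090, Δλ = +1.4760, Δψ = +0.5724, q = Δφ/Δψ = 0.7145 → d_rh = R√(Δφ²+q²Δλ²) = 3892.0 nmi
Excess = (3892.0 − 3705.7) / 3705.7 = 186.3 / 3705.7 = 5.03% ≈ 5.0%

5.0%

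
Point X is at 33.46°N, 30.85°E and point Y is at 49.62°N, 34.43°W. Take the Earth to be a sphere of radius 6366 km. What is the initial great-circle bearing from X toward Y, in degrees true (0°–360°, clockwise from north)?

N = sin Δλ·cos φ₂ = -0.5885;  D = cos φ₁ sin φ₂ − sin φ₁ cos φ₂ cos Δλ = +0.4861
initial course = atan2(N, D) = 309.56°

309.6°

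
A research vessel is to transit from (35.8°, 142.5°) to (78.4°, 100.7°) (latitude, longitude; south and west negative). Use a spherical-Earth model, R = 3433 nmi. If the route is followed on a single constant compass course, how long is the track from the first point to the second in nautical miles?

Δψ = ln[tan(π/4+φ₂/2)/tan(π/4+φ₁/2)] = +1.6170;  Δφ = +0.7435 rad,  Δλ = -0.7295 rad
q = Δφ/Δψ = 0.4598
d = R·√(Δφ² + q²Δλ²) = 3433·0.81568 = 2800 nmi

2800 nmi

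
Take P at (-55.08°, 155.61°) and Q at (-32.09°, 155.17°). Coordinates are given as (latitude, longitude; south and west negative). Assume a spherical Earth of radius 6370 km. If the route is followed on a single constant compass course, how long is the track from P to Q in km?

Rhumb course C = atan2(Δλ, Δψ) with Δψ = ln[tan(π/4+φ₂/2)/tan(π/4+φ₁/2)] = +0.5648, Δλ = -0.0077 → C = 359.22°
d = R·|Δφ| / |cos C| = 6370·0.40125 / 0.99991 = 2556 km

2556 km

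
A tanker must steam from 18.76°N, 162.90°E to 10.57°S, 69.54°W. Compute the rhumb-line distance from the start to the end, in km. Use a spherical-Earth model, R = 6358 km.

Δψ = ln[tan(π/4+φ₂/2)/tan(π/4+φ₁/2)] = -0.5190;  Δφ = -0.5119 rad,  Δλ = +2.2263 rad
q = Δφ/Δψ = 0.9864
d = R·√(Δφ² + q²Δλ²) = 6358·2.25490 = 14337 km

14337 km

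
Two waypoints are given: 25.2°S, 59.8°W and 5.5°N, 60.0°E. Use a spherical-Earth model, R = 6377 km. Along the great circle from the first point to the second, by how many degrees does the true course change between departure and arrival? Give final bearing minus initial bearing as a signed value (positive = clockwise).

Initial bearing θ₁ = atan2(sin Δλ cos φ₂, cos φ₁ sin φ₂ − sin φ₁ cos φ₂ cos Δλ) = 98.16°
Final bearing θ₂ = (initial bearing from the destination back to the start) + 180° = 64.13°
Δθ = θ₂ − θ₁ = -34.0°

-34.0°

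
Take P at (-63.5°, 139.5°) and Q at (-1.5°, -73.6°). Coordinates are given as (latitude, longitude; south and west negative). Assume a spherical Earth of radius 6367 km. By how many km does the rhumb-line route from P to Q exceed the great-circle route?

1941 km

Great circle: cos σ = sin φ₁ sin φ₂ + cos φ₁ cos φ₂ cos Δλ,  σ = 1.9286 rad → d_gc = 12279.5 km
Rhumb line: Δψ = +1.4200, q = Δφ/Δψ = 0.7620, d_rh = R√(Δφ²+q²Δλ²) = 14220.4 km
Excess = 14220.4 − 12279.5 = 1940.9 ≈ 1941 km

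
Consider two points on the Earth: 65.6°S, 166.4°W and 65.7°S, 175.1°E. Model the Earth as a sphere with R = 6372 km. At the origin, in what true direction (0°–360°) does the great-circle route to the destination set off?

θ = atan2( sin Δλ·cos φ₂ ,  cos φ₁ sin φ₂ − sin φ₁ cos φ₂ cos Δλ )
  = atan2(-0.1306, -0.0211) = 260.82°

260.8°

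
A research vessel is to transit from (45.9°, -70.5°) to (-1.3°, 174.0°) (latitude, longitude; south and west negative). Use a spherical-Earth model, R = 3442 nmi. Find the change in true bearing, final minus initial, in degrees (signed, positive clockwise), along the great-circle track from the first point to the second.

Initial bearing θ₁ = atan2(sin Δλ cos φ₂, cos φ₁ sin φ₂ − sin φ₁ cos φ₂ cos Δλ) = 288.01°
Final bearing θ₂ = (initial bearing from the destination back to the start) + 180° = 221.45°
Δθ = θ₂ − θ₁ = -66.6°

-66.6°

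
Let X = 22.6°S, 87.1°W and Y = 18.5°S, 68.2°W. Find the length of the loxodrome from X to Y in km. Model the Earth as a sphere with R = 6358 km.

Rhumb course C = atan2(Δλ, Δψ) with Δψ = ln[tan(π/4+φ₂/2)/tan(π/4+φ₁/2)] = +0.0764, Δλ = +0.3299 → C = 76.95°
d = R·|Δφ| / |cos C| = 6358·0.07156 / 0.22575 = 2015 km

2015 km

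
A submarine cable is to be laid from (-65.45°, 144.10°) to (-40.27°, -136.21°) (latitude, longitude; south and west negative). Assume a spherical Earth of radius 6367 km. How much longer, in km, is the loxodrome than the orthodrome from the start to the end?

318 km

Great circle: cos σ = sin φ₁ sin φ₂ + cos φ₁ cos φ₂ cos Δλ,  σ = 0.8702 rad → d_gc = 5540.4 km
Rhumb line: Δψ = +0.7561, q = Δφ/Δψ = 0.5812, d_rh = R√(Δφ²+q²Δλ²) = 5858.4 km
Excess = 5858.4 − 5540.4 = 318.0 ≈ 318 km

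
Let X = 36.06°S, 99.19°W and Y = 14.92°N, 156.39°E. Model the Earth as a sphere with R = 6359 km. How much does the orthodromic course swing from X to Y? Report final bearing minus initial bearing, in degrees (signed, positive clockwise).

+29.4°

Initial bearing θ₁ = atan2(sin Δλ cos φ₂, cos φ₁ sin φ₂ − sin φ₁ cos φ₂ cos Δλ) = 274.06°
Final bearing θ₂ = (initial bearing from the destination back to the start) + 180° = 303.44°
Δθ = θ₂ − θ₁ = +29.4°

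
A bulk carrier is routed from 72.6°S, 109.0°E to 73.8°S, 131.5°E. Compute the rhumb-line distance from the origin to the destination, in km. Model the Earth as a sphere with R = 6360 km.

734 km

Δψ = ln[tan(π/4+φ₂/2)/tan(π/4+φ₁/2)] = -0.0725;  Δφ = -0.0209 rad,  Δλ = +0.3927 rad
q = Δφ/Δψ = 0.2889
d = R·√(Δφ² + q²Δλ²) = 6360·0.11537 = 734 km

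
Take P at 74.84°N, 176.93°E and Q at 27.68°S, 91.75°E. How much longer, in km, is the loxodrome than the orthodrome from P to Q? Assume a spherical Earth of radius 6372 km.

404 km

Great circle: cos σ = sin φ₁ sin φ₂ + cos φ₁ cos φ₂ cos Δλ,  σ = 2.0141 rad → d_gc = 12833.7 km
Rhumb line: Δψ = -2.5199, q = Δφ/Δψ = 0.7101, d_rh = R√(Δφ²+q²Δλ²) = 13237.8 km
Excess = 13237.8 − 12833.7 = 404.1 ≈ 404 km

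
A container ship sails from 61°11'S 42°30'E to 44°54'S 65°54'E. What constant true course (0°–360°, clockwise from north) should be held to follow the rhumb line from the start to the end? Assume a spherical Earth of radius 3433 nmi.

40.4°

Δψ = ln[tan(π/4+φ₂/2)/tan(π/4+φ₁/2)] = +0.4801
Δλ = +0.4084 rad (taken the short way round)
course = atan2(Δλ, Δψ) = 40.39°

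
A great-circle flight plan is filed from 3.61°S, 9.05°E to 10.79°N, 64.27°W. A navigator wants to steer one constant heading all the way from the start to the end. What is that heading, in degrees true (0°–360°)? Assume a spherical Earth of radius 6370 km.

281.2°

Δψ = ln[tan(π/4+φ₂/2)/tan(π/4+φ₁/2)] = +0.2525
Δλ = -1.2797 rad (taken the short way round)
course = atan2(Δλ, Δψ) = 281.16°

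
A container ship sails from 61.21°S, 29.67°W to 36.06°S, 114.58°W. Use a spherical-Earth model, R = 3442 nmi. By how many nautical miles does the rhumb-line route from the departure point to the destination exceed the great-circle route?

Great circle: cos σ = sin φ₁ sin φ₂ + cos φ₁ cos φ₂ cos Δλ,  σ = 0.9879 rad → d_gc = 3400.5 nmi
Rhumb line: Δψ = +0.6844, q = Δφ/Δψ = 0.6413, d_rh = R√(Δφ²+q²Δλ²) = 3603.5 nmi
Excess = 3603.5 − 3400.5 = 203.0 ≈ 203 nmi

203 nmi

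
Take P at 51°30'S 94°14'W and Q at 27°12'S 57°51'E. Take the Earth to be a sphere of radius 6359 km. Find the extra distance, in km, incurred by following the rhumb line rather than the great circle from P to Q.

2272 km

Great circle: cos σ = sin φ₁ sin φ₂ + cos φ₁ cos φ₂ cos Δλ,  σ = 1.7027 rad → d_gc = 10827.43 km
Rhumb line: Δψ = +0.5584, q = Δφ/Δψ = 0.7595, d_rh = R√(Δφ²+q²Δλ²) = 13099.90 km
Excess = 13099.90 − 10827.43 = 2272.47 ≈ 2272 km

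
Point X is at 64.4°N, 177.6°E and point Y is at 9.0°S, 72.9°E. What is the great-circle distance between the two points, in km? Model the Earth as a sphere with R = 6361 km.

11595 km

Haversine: a = sin²(Δφ/2)+cos φ₁ cos φ₂ sin²(Δλ/2) = 0.62469;  σ = 2·atan2(√a,√(1−a))
σ = 104.440° → d = Rσ = 6361·1.82283 = 11595 km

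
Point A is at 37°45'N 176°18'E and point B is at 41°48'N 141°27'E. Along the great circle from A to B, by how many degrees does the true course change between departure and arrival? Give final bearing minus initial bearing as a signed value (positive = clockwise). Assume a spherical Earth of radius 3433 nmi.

-22.7°

At departure: θ₁ = atan2(sin Δλ cos φ₂, cos φ₁ sin φ₂ − sin φ₁ cos φ₂ cos Δλ) = 289.69°
At arrival: θ₂ = atan2(sin Δλ cos φ₁, −cos φ₂ sin φ₁ + sin φ₂ cos φ₁ cos Δλ) = 266.97°
Δθ = θ₂ − θ₁ = -22.7°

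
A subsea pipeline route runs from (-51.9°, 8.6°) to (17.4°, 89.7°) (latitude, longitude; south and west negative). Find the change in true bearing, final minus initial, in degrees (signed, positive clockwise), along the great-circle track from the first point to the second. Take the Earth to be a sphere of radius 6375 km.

Initial bearing θ₁ = atan2(sin Δλ cos φ₂, cos φ₁ sin φ₂ − sin φ₁ cos φ₂ cos Δλ) = 72.31°
Final bearing θ₂ = (initial bearing from the destination back to the start) + 180° = 38.03°
Δθ = θ₂ − θ₁ = -34.3°

-34.3°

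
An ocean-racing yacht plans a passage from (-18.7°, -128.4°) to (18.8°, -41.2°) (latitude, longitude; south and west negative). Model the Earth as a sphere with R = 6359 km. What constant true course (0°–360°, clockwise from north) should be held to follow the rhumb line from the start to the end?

66.3°

Δψ = ln[tan(π/4+φ₂/2)/tan(π/4+φ₁/2)] = +0.6665
Δλ = +1.5219 rad (taken the short way round)
course = atan2(Δλ, Δψ) = 66.35°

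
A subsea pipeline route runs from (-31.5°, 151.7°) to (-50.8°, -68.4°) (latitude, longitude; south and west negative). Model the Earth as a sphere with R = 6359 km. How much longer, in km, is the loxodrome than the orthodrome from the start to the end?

Great circle: cos σ = sin φ₁ sin φ₂ + cos φ₁ cos φ₂ cos Δλ,  σ = 1.5781 rad → d_gc = 10035.1 km
Rhumb line: Δψ = -0.4528, q = Δφ/Δψ = 0.7439, d_rh = R√(Δφ²+q²Δλ²) = 11747.3 km
Excess = 11747.3 − 10035.1 = 1712.2 ≈ 1712 km

1712 km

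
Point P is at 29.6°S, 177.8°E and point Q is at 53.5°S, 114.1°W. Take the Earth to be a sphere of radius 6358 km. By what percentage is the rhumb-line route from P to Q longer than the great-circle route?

Great circle: σ = 0.9398 rad → d_gc = Rσ = 5975.1 km
Rhumb: Δφ = -0.4171, Δλ = +1.1886, Δψ = -0.5682, q = Δφ/Δψ = 0.7342 → d_rh = R√(Δφ²+q²Δλ²) = 6149.5 km
Excess = (6149.5 − 5975.1) / 5975.1 = 174.4 / 5975.1 = 2.92% ≈ 2.9%

2.9%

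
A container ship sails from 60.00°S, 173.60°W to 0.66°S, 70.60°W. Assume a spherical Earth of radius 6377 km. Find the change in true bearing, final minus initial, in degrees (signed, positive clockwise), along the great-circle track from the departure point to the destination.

At departure: θ₁ = atan2(sin Δλ cos φ₂, cos φ₁ sin φ₂ − sin φ₁ cos φ₂ cos Δλ) = 101.63°
At arrival: θ₂ = atan2(sin Δλ cos φ₁, −cos φ₂ sin φ₁ + sin φ₂ cos φ₁ cos Δλ) = 29.33°
Δθ = θ₂ − θ₁ = -72.3°

-72.3°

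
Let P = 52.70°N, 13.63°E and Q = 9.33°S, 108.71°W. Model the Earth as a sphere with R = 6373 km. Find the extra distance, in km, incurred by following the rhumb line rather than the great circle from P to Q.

682 km

Great circle: cos σ = sin φ₁ sin φ₂ + cos φ₁ cos φ₂ cos Δλ,  σ = 2.0363 rad → d_gc = 12977.1 km
Rhumb line: Δψ = -1.2497, q = Δφ/Δψ = 0.8663, d_rh = R√(Δφ²+q²Δλ²) = 13659.1 km
Excess = 13659.1 − 12977.1 = 682.0 ≈ 682 km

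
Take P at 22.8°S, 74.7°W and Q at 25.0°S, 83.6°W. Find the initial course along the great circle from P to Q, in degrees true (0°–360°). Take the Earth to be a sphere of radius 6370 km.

253.1°

θ = atan2( sin Δλ·cos φ₂ ,  cos φ₁ sin φ₂ − sin φ₁ cos φ₂ cos Δλ )
  = atan2(-0.1402, -0.0426) = 253.09°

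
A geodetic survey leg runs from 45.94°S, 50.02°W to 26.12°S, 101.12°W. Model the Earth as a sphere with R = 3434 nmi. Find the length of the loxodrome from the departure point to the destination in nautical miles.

2724 nmi

Rhumb course C = atan2(Δλ, Δψ) with Δψ = ln[tan(π/4+φ₂/2)/tan(π/4+φ₁/2)] = +0.4322, Δλ = -0.8919 → C = 295.86°
d = R·|Δφ| / |cos C| = 3434·0.34592 / 0.43612 = 2724 nmi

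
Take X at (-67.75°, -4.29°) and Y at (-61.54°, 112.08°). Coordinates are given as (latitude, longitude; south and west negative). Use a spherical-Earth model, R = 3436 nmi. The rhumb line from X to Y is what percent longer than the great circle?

16.7%

Great circle: σ = 0.7473 rad → d_gc = Rσ = 2567.6 nmi
Rhumb: Δφ = +0.1084, Δλ = +2.0310, Δψ = +0.2543, q = Δφ/Δψ = 0.4261 → d_rh = R√(Δφ²+q²Δλ²) = 2997.1 nmi
Excess = (2997.1 − 2567.6) / 2567.6 = 429.5 / 2567.6 = 16.73% ≈ 16.7%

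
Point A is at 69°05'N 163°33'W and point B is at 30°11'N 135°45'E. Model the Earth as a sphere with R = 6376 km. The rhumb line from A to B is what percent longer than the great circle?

Great circle: σ = 0.9012 rad → d_gc = Rσ = 5746.1 km
Rhumb: Δφ = -0.6789, Δλ = -1.0594, Δψ = -1.1366, q = Δφ/Δψ = 0.5973 → d_rh = R√(Δφ²+q²Δλ²) = 5917.7 km
Excess = (5917.7 − 5746.1) / 5746.1 = 171.6 / 5746.1 = 2.99% ≈ 3.0%

3.0%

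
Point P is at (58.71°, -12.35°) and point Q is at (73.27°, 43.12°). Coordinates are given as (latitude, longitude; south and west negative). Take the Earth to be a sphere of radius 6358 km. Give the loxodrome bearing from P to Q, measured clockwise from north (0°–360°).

56.4°

Meridional parts: M(φ₁)=+1.2728, M(φ₂)=+1.9170 → ΔM = +0.6442;  Δλ = +0.9681 rad
tan C = Δλ / ΔM = +1.5027 → C = 56.36°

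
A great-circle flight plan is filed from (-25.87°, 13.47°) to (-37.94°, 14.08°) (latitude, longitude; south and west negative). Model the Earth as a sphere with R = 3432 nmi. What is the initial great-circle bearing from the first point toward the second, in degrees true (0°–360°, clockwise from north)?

177.7°

N = sin Δλ·cos φ₂ = +0.0084;  D = cos φ₁ sin φ₂ − sin φ₁ cos φ₂ cos Δλ = -0.2091
initial course = atan2(N, D) = 177.70°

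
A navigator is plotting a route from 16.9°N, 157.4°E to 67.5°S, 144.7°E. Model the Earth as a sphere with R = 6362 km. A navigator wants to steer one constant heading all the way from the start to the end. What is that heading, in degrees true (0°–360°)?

Meridional parts: M(φ₁)=+0.2993, M(φ₂)=-1.6149 → ΔM = -1.9142;  Δλ = -0.2217 rad
tan C = Δλ / ΔM = +0.1158 → C = 186.61°

186.6°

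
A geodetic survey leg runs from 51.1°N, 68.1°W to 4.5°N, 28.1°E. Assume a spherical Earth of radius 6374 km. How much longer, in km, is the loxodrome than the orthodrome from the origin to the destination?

Great circle: cos σ = sin φ₁ sin φ₂ + cos φ₁ cos φ₂ cos Δλ,  σ = 1.5773 rad → d_gc = 10054.0 km
Rhumb line: Δψ = -0.9623, q = Δφ/Δψ = 0.8452, d_rh = R√(Δφ²+q²Δλ²) = 10425.6 km
Excess = 10425.6 − 10054.0 = 371.6 ≈ 372 km

372 km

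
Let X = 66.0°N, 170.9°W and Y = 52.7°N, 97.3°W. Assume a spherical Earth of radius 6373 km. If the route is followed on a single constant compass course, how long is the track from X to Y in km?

4368 km

Rhumb course C = atan2(Δλ, Δψ) with Δψ = ln[tan(π/4+φ₂/2)/tan(π/4+φ₁/2)] = -0.4624, Δλ = +1.2846 → C = 109.80°
d = R·|Δφ| / |cos C| = 6373·0.23213 / 0.33868 = 4368 km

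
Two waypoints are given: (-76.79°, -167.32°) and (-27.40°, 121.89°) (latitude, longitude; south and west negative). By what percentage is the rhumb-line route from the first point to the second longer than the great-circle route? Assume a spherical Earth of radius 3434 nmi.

Great circle: σ = 1.0300 rad → d_gc = Rσ = 3537.2 nmi
Rhumb: Δφ = +0.8620, Δλ = -1.2355, Δψ = +1.6584, q = Δφ/Δψ = 0.5198 → d_rh = R√(Δφ²+q²Δλ²) = 3691.4 nmi
Excess = (3691.4 − 3537.2) / 3537.2 = 154.2 / 3537.2 = 4.36% ≈ 4.4%

4.4%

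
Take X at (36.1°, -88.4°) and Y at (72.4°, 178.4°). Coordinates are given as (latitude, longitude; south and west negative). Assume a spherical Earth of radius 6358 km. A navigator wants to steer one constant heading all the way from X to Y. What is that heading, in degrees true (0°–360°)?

Meridional parts: M(φ₁)=+0.6764, M(φ₂)=+1.8656 → ΔM = +1.1891;  Δλ = -1.6266 rad
tan C = Δλ / ΔM = -1.3679 → C = 306.17°

306.2°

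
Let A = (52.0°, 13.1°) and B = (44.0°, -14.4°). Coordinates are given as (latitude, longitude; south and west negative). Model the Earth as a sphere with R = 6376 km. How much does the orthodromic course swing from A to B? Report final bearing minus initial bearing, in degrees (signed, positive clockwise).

-20.7°

Initial bearing θ₁ = atan2(sin Δλ cos φ₂, cos φ₁ sin φ₂ − sin φ₁ cos φ₂ cos Δλ) = 257.26°
Final bearing θ₂ = (initial bearing from the destination back to the start) + 180° = 236.59°
Δθ = θ₂ − θ₁ = -20.7°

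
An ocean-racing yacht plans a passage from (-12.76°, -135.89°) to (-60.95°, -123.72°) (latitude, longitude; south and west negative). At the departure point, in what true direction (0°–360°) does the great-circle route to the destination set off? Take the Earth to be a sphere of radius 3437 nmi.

N = sin Δλ·cos φ₂ = +0.1024;  D = cos φ₁ sin φ₂ − sin φ₁ cos φ₂ cos Δλ = -0.7478
initial course = atan2(N, D) = 172.21°

172.2°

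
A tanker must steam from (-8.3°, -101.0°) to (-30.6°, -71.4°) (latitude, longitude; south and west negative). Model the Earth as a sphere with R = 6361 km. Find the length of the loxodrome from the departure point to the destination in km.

3947 km

Rhumb course C = atan2(Δλ, Δψ) with Δψ = ln[tan(π/4+φ₂/2)/tan(π/4+φ₁/2)] = -0.4161, Δλ = +0.5166 → C = 128.85°
d = R·|Δφ| / |cos C| = 6361·0.38921 / 0.62724 = 3947 km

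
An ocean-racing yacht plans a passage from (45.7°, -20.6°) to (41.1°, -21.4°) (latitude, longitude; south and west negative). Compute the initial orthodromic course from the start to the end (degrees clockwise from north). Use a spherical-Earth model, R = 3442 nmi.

N = sin Δλ·cos φ₂ = -0.0105;  D = cos φ₁ sin φ₂ − sin φ₁ cos φ₂ cos Δλ = -0.0801
initial course = atan2(N, D) = 187.48°

187.5°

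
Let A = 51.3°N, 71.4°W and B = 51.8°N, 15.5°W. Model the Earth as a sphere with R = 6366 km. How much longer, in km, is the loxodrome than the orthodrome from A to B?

Great circle: cos σ = sin φ₁ sin φ₂ + cos φ₁ cos φ₂ cos Δλ,  σ = 0.5915 rad → d_gc = 3765.8 km
Rhumb line: Δψ = +0.0140, q = Δφ/Δψ = 0.6218, d_rh = R√(Δφ²+q²Δλ²) = 3862.5 km
Excess = 3862.5 − 3765.8 = 96.7 ≈ 97 km

97 km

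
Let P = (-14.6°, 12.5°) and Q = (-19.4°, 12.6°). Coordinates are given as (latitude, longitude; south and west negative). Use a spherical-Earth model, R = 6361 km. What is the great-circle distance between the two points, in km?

Haversine: a = sin²(Δφ/2)+cos φ₁ cos φ₂ sin²(Δλ/2) = 0.00175;  σ = 2·atan2(√a,√(1−a))
σ = 4.801° → d = Rσ = 6361·0.08379 = 533 km

533 km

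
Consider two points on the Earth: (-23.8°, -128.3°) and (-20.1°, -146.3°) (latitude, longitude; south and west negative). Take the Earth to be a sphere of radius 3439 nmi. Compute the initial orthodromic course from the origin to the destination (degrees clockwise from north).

279.0°

θ = atan2( sin Δλ·cos φ₂ ,  cos φ₁ sin φ₂ − sin φ₁ cos φ₂ cos Δλ )
  = atan2(-0.2902, +0.0460) = 279.00°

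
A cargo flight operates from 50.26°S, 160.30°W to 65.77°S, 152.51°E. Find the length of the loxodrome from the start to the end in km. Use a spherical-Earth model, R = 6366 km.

Rhumb course C = atan2(Δλ, Δψ) with Δψ = ln[tan(π/4+φ₂/2)/tan(π/4+φ₁/2)] = -0.5210, Δλ = -0.8236 → C = 237.69°
d = R·|Δφ| / |cos C| = 6366·0.27070 / 0.53456 = 3224 km

3224 km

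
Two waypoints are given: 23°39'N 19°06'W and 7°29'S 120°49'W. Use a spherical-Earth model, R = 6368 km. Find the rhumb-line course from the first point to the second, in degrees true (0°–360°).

Meridional parts: M(φ₁)=+0.4250, M(φ₂)=-0.1310 → ΔM = -0.5560;  Δλ = -1.7753 rad
tan C = Δλ / ΔM = +3.1930 → C = 252.61°

252.6°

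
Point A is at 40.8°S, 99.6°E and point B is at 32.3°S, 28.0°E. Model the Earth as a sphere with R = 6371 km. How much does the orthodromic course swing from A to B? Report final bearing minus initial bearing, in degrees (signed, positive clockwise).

Initial bearing θ₁ = atan2(sin Δλ cos φ₂, cos φ₁ sin φ₂ − sin φ₁ cos φ₂ cos Δλ) = 253.99°
Final bearing θ₂ = (initial bearing from the destination back to the start) + 180° = 300.59°
Δθ = θ₂ − θ₁ = +46.6°

+46.6°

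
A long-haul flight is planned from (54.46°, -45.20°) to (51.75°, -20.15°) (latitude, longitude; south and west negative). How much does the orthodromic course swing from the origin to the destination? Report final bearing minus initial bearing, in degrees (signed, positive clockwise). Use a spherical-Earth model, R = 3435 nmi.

+20.2°

At departure: θ₁ = atan2(sin Δλ cos φ₂, cos φ₁ sin φ₂ − sin φ₁ cos φ₂ cos Δλ) = 89.98°
At arrival: θ₂ = atan2(sin Δλ cos φ₁, −cos φ₂ sin φ₁ + sin φ₂ cos φ₁ cos Δλ) = 110.13°
Δθ = θ₂ − θ₁ = +20.2°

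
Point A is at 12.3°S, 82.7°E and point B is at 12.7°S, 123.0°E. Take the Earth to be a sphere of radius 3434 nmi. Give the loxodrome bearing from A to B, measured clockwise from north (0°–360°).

90.6°

Meridional parts: M(φ₁)=-0.2163, M(φ₂)=-0.2235 → ΔM = -0.0072;  Δλ = +0.7034 rad
tan C = Δλ / ΔM = -98.3616 → C = 90.58°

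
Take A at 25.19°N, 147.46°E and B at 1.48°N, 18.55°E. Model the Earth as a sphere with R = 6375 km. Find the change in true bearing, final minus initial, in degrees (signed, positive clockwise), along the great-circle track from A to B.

-52.5°

Initial bearing θ₁ = atan2(sin Δλ cos φ₂, cos φ₁ sin φ₂ − sin φ₁ cos φ₂ cos Δλ) = 290.49°
Final bearing θ₂ = (initial bearing from the destination back to the start) + 180° = 237.99°
Δθ = θ₂ − θ₁ = -52.5°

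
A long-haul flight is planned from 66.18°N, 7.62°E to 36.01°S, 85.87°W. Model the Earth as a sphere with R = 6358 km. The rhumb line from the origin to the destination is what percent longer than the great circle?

2.2%

Great circle: σ = 2.1624 rad → d_gc = Rσ = 13748.8 km
Rhumb: Δφ = -1.7836, Δλ = -1.6317, Δψ = -2.2308, q = Δφ/Δψ = 0.7995 → d_rh = R√(Δφ²+q²Δλ²) = 14049.6 km
Excess = (14049.6 − 13748.8) / 13748.8 = 300.8 / 13748.8 = 2.19% ≈ 2.2%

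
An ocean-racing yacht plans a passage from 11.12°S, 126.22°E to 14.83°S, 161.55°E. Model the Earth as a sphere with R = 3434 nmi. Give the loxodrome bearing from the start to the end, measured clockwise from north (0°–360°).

Meridional parts: M(φ₁)=-0.1953, M(φ₂)=-0.2618 → ΔM = -0.0665;  Δλ = +0.6166 rad
tan C = Δλ / ΔM = -9.2780 → C = 96.15°

96.2°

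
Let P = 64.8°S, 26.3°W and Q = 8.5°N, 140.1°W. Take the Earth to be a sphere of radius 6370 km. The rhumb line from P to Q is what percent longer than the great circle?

6.6%

Great circle: σ = 1.8793 rad → d_gc = Rσ = 11971.4 km
Rhumb: Δφ = +1.2793, Δλ = -1.9862, Δψ = +1.6471, q = Δφ/Δψ = 0.7767 → d_rh = R√(Δφ²+q²Δλ²) = 12766.3 km
Excess = (12766.3 − 11971.4) / 11971.4 = 794.9 / 11971.4 = 6.64% ≈ 6.6%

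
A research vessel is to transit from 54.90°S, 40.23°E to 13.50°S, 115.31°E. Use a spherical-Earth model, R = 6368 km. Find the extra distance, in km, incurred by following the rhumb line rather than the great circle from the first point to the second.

219 km

Great circle: cos σ = sin φ₁ sin φ₂ + cos φ₁ cos φ₂ cos Δλ,  σ = 1.2292 rad → d_gc = 7827.8 km
Rhumb line: Δψ = +0.9134, q = Δφ/Δψ = 0.7911, d_rh = R√(Δφ²+q²Δλ²) = 8046.8 km
Excess = 8046.8 − 7827.8 = 219.0 ≈ 219 km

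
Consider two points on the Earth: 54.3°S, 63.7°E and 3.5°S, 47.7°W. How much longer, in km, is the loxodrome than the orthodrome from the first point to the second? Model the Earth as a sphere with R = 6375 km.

Great circle: cos σ = sin φ₁ sin φ₂ + cos φ₁ cos φ₂ cos Δλ,  σ = 1.7345 rad → d_gc = 11057.3 km
Rhumb line: Δψ = +1.0720, q = Δφ/Δψ = 0.8271, d_rh = R√(Δφ²+q²Δλ²) = 11706.6 km
Excess = 11706.6 − 11057.3 = 649.3 ≈ 649 km

649 km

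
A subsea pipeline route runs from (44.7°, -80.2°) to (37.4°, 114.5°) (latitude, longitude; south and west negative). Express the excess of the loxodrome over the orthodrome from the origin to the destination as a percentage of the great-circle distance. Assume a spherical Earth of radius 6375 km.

28.7%

Great circle: σ = 1.6900 rad → d_gc = Rσ = 10774.0 km
Rhumb: Δφ = -0.1274, Δλ = -2.8850, Δψ = -0.1692, q = Δφ/Δψ = 0.7529 → d_rh = R√(Δφ²+q²Δλ²) = 13870.3 km
Excess = (13870.3 − 10774.0) / 10774.0 = 3096.3 / 10774.0 = 28.74% ≈ 28.7%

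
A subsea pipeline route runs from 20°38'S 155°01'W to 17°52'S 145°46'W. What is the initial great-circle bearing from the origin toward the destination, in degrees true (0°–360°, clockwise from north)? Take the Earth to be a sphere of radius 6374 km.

74.0°

N = sin Δλ·cos φ₂ = +0.1530;  D = cos φ₁ sin φ₂ − sin φ₁ cos φ₂ cos Δλ = +0.0439
initial course = atan2(N, D) = 73.99°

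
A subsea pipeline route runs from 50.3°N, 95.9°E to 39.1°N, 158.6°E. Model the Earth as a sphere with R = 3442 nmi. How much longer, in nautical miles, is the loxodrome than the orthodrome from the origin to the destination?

72 nmi

Great circle: cos σ = sin φ₁ sin φ₂ + cos φ₁ cos φ₂ cos Δλ,  σ = 0.7776 rad → d_gc = 2676.5 nmi
Rhumb line: Δψ = -0.2763, q = Δφ/Δψ = 0.7074, d_rh = R√(Δφ²+q²Δλ²) = 2748.3 nmi
Excess = 2748.3 − 2676.5 = 71.8 ≈ 72 nmi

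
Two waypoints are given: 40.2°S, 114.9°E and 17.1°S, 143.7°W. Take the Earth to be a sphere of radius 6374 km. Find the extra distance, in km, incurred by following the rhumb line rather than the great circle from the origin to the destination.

401 km

Great circle: cos σ = sin φ₁ sin φ₂ + cos φ₁ cos φ₂ cos Δλ,  σ = 1.5253 rad → d_gc = 9722.2 km
Rhumb line: Δψ = +0.4645, q = Δφ/Δψ = 0.8680, d_rh = R√(Δφ²+q²Δλ²) = 10122.9 km
Excess = 10122.9 − 9722.2 = 400.7 ≈ 401 km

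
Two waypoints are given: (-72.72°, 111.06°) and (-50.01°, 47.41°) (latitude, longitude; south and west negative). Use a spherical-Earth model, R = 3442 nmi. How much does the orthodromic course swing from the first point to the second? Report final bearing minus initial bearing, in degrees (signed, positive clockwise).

+58.1°

At departure: θ₁ = atan2(sin Δλ cos φ₂, cos φ₁ sin φ₂ − sin φ₁ cos φ₂ cos Δλ) = 274.45°
At arrival: θ₂ = atan2(sin Δλ cos φ₁, −cos φ₂ sin φ₁ + sin φ₂ cos φ₁ cos Δλ) = 332.56°
Δθ = θ₂ − θ₁ = +58.1°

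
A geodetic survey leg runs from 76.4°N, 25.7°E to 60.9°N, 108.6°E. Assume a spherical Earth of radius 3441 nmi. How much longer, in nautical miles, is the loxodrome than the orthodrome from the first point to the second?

146 nmi

Great circle: cos σ = sin φ₁ sin φ₂ + cos φ₁ cos φ₂ cos Δλ,  σ = 0.5288 rad → d_gc = 1819.6 nmi
Rhumb line: Δψ = -0.7778, q = Δφ/Δψ = 0.3478, d_rh = R√(Δφ²+q²Δλ²) = 1966.0 nmi
Excess = 1966.0 − 1819.6 = 146.4 ≈ 146 nmi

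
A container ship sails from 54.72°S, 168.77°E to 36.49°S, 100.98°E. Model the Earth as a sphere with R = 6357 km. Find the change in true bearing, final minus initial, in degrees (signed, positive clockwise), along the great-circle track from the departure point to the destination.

+51.9°

At departure: θ₁ = atan2(sin Δλ cos φ₂, cos φ₁ sin φ₂ − sin φ₁ cos φ₂ cos Δλ) = 262.70°
At arrival: θ₂ = atan2(sin Δλ cos φ₁, −cos φ₂ sin φ₁ + sin φ₂ cos φ₁ cos Δλ) = 314.55°
Δθ = θ₂ − θ₁ = +51.9°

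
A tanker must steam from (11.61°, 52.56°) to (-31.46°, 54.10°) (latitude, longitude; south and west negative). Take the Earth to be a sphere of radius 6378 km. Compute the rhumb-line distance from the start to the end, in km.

Rhumb course C = atan2(Δλ, Δψ) with Δψ = ln[tan(π/4+φ₂/2)/tan(π/4+φ₁/2)] = -0.7830, Δλ = +0.0269 → C = 178.03°
d = R·|Δφ| / |cos C| = 6378·0.75171 / 0.99941 = 4797 km

4797 km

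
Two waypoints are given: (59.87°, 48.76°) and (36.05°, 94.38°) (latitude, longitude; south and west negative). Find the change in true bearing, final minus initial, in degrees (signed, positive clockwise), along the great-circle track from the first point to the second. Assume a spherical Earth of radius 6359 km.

At departure: θ₁ = atan2(sin Δλ cos φ₂, cos φ₁ sin φ₂ − sin φ₁ cos φ₂ cos Δλ) = 108.53°
At arrival: θ₂ = atan2(sin Δλ cos φ₁, −cos φ₂ sin φ₁ + sin φ₂ cos φ₁ cos Δλ) = 143.94°
Δθ = θ₂ − θ₁ = +35.4°

+35.4°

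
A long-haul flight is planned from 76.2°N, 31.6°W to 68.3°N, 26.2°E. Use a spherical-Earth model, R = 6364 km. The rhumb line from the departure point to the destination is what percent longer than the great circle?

4.0%

Great circle: σ = 0.3198 rad → d_gc = Rσ = 2035.0 km
Rhumb: Δφ = -0.1379, Δλ = +1.0088, Δψ = -0.4598, q = Δφ/Δψ = 0.2998 → d_rh = R√(Δφ²+q²Δλ²) = 2115.5 km
Excess = (2115.5 − 2035.0) / 2035.0 = 80.5 / 2035.0 = 3.96% ≈ 4.0%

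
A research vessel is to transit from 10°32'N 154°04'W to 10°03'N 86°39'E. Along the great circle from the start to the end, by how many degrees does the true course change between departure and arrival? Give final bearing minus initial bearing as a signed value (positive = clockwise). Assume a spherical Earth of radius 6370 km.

-33.9°

At departure: θ₁ = atan2(sin Δλ cos φ₂, cos φ₁ sin φ₂ − sin φ₁ cos φ₂ cos Δλ) = 286.82°
At arrival: θ₂ = atan2(sin Δλ cos φ₁, −cos φ₂ sin φ₁ + sin φ₂ cos φ₁ cos Δλ) = 252.89°
Δθ = θ₂ − θ₁ = -33.9°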